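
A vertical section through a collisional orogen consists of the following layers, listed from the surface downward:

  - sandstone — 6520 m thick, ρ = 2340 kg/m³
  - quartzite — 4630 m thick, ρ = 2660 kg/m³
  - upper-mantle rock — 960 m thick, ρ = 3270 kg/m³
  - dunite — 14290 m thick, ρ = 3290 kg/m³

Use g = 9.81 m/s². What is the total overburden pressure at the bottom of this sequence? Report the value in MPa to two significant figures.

760 MPa

sandstone: 2340 kg/m³ × 9.81 m/s² × 6520 m = 1.497×10^8 Pa = 149.7 MPa
quartzite: 2660 kg/m³ × 9.81 m/s² × 4630 m = 1.208×10^8 Pa = 120.8 MPa
upper-mantle rock: 3270 kg/m³ × 9.81 m/s² × 960 m = 3.080×10^7 Pa = 30.80 MPa
dunite: 3290 kg/m³ × 9.81 m/s² × 14290 m = 4.612×10^8 Pa = 461.2 MPa
Total = 149.7 + 120.8 + 30.80 + 461.2 = 762.49 MPa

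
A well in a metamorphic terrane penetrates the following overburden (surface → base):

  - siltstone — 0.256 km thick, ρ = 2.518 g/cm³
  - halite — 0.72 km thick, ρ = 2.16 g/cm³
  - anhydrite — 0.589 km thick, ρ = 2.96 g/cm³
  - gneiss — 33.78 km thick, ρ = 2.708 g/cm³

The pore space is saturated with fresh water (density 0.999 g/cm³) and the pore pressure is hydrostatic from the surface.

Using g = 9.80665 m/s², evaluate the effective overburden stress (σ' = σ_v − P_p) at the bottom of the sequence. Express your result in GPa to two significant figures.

Overburden (lithostatic) stress σ_v:
siltstone: 2518 kg/m³ × 9.80665 m/s² × 256 m = 6.321×10^6 Pa = 6.321 MPa
halite: 2160 kg/m³ × 9.80665 m/s² × 720 m = 1.525×10^7 Pa = 15.25 MPa
anhydrite: 2960 kg/m³ × 9.80665 m/s² × 589 m = 1.710×10^7 Pa = 17.10 MPa
gneiss: 2708 kg/m³ × 9.80665 m/s² × 33780 m = 8.971×10^8 Pa = 897.1 MPa
Total = 6.321 + 15.25 + 17.10 + 897.1 = 935.75 MPa
Pore pressure P_p = 999 kg/m³ × 9.80665 m/s² × 35345 m = 3.463×10^8 Pa = 346.3 MPa
Effective stress σ' = σ_v − P_p = 935.7 − 346.3 = 589.48 MPa = 0.58948 GPa

0.59 GPa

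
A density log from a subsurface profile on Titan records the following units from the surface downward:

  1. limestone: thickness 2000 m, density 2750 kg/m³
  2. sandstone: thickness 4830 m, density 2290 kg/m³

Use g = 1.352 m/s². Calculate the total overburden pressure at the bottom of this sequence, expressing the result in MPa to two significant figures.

22 MPa

limestone: 2750 kg/m³ × 1.352 m/s² × 2000 m = 7.436×10^6 Pa = 7.436 MPa
sandstone: 2290 kg/m³ × 1.352 m/s² × 4830 m = 1.495×10^7 Pa = 14.95 MPa
Total = 7.436 + 14.95 = 22.390 MPa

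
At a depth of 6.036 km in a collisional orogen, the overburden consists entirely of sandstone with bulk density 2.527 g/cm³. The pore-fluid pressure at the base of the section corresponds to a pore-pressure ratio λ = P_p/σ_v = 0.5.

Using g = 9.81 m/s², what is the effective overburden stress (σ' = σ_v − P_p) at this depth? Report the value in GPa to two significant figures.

Overburden (lithostatic) stress σ_v:
sandstone: 2527 kg/m³ × 9.81 m/s² × 6036 m = 1.496×10^8 Pa = 149.6 MPa
Pore pressure P_p = λ·σ_v = 0.5 × 149.6 MPa = 74.82 MPa
Effective stress σ' = σ_v − P_p = 149.6 − 74.82 = 74.816 MPa = 0.074816 GPa

0.075 GPa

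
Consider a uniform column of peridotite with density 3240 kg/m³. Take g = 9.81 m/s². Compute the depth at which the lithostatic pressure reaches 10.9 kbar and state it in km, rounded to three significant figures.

34.3 km

h = P/(ρg) = 10.9 kbar / (3240 kg/m³ × 9.81 m/s²) = 1.090×10^9 Pa / 31784 Pa/m = 34294 m
= 34.294 km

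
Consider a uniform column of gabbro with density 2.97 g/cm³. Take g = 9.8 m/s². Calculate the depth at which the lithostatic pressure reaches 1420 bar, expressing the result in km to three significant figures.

h = P/(ρg) = 1420 bar / (2970 kg/m³ × 9.8 m/s²) = 1.420×10^8 Pa / 29106 Pa/m = 4878.7 m
= 4.8787 km

4.88 km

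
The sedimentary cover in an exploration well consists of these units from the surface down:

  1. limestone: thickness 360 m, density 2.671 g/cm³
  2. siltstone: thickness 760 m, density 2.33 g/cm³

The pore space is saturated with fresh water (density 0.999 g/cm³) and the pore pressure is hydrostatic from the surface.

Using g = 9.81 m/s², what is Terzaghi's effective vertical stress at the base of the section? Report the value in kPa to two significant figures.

Overburden (lithostatic) stress σ_v:
limestone: 2671 kg/m³ × 9.81 m/s² × 360 m = 9.433×10^6 Pa = 9.433 MPa
siltstone: 2330 kg/m³ × 9.81 m/s² × 760 m = 1.737×10^7 Pa = 17.37 MPa
Total = 9.433 + 17.37 = 26.804 MPa
Pore pressure P_p = 999 kg/m³ × 9.81 m/s² × 1120 m = 1.098×10^7 Pa = 10.98 MPa
Effective stress σ' = σ_v − P_p = 26.80 − 10.98 = 15.828 MPa = 15828 kPa

16000 kPa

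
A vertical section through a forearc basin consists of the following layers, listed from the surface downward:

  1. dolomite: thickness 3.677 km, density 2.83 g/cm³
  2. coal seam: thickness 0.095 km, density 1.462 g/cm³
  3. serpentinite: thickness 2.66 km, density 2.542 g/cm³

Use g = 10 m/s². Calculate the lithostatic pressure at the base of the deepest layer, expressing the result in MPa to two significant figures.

dolomite: 2830 kg/m³ × 10 m/s² × 3677 m = 1.041×10^8 Pa = 104.1 MPa
coal seam: 1462 kg/m³ × 10 m/s² × 95 m = 1.389×10^6 Pa = 1.389 MPa
serpentinite: 2542 kg/m³ × 10 m/s² × 2660 m = 6.762×10^7 Pa = 67.62 MPa
Total = 104.1 + 1.389 + 67.62 = 173.07 MPa

170 MPa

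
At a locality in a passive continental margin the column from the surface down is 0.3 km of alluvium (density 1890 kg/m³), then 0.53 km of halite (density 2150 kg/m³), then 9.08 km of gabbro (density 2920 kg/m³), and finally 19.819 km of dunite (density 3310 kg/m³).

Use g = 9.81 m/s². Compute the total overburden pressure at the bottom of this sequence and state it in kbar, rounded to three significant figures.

alluvium: 1890 kg/m³ × 9.81 m/s² × 300 m = 5.562×10^6 Pa = 0.05562 kbar
halite: 2150 kg/m³ × 9.81 m/s² × 530 m = 1.118×10^7 Pa = 0.1118 kbar
gabbro: 2920 kg/m³ × 9.81 m/s² × 9080 m = 2.601×10^8 Pa = 2.601 kbar
dunite: 3310 kg/m³ × 9.81 m/s² × 19819 m = 6.435×10^8 Pa = 6.435 kbar
Total = 0.05562 + 0.1118 + 2.601 + 6.435 = 9.2038 kbar

9.20 kbar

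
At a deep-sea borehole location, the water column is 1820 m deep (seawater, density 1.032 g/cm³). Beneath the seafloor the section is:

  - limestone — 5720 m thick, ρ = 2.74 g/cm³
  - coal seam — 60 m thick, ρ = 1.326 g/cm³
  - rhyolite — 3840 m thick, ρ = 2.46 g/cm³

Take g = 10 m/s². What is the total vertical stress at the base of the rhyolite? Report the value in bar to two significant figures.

seawater: 1032 kg/m³ × 10 m/s² × 1820 m = 1.878×10^7 Pa = 187.8 bar
limestone: 2740 kg/m³ × 10 m/s² × 5720 m = 1.567×10^8 Pa = 1567 bar
coal seam: 1326 kg/m³ × 10 m/s² × 60 m = 7.956×10^5 Pa = 7.956 bar
rhyolite: 2460 kg/m³ × 10 m/s² × 3840 m = 9.446×10^7 Pa = 944.6 bar
Total = 187.8 + 1567 + 7.956 + 944.6 = 2707.7 bar

2700 bar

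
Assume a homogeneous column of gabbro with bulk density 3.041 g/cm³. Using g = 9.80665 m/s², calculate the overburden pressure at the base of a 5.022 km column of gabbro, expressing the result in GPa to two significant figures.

gabbro: 3041 kg/m³ × 9.80665 m/s² × 5022 m = 1.498×10^8 Pa = 0.1498 GPa

0.15 GPa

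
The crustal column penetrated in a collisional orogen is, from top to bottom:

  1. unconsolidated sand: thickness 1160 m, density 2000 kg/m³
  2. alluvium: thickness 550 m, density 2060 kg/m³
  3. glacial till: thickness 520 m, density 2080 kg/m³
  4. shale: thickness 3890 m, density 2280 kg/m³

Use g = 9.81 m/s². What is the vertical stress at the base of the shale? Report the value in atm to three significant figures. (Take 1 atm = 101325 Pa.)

1300 atm

unconsolidated sand: 2000 kg/m³ × 9.81 m/s² × 1160 m = 2.276×10^7 Pa = 224.6 atm
alluvium: 2060 kg/m³ × 9.81 m/s² × 550 m = 1.111×10^7 Pa = 109.7 atm
glacial till: 2080 kg/m³ × 9.81 m/s² × 520 m = 1.061×10^7 Pa = 104.7 atm
shale: 2280 kg/m³ × 9.81 m/s² × 3890 m = 8.701×10^7 Pa = 858.7 atm
Total = 224.6 + 109.7 + 104.7 + 858.7 = 1297.7 atm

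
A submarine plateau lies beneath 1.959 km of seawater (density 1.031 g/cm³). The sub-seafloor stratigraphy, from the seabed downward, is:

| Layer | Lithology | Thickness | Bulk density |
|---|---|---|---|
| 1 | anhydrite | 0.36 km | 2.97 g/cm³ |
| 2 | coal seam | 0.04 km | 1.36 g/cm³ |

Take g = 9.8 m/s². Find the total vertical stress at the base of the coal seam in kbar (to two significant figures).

seawater: 1031 kg/m³ × 9.8 m/s² × 1959 m = 1.979×10^7 Pa = 0.1979 kbar
anhydrite: 2970 kg/m³ × 9.8 m/s² × 360 m = 1.048×10^7 Pa = 0.1048 kbar
coal seam: 1360 kg/m³ × 9.8 m/s² × 40 m = 5.331×10^5 Pa = 5.331×10^-3 kbar
Total = 0.1979 + 0.1048 + 5.331×10^-3 = 0.30805 kbar

0.31 kbar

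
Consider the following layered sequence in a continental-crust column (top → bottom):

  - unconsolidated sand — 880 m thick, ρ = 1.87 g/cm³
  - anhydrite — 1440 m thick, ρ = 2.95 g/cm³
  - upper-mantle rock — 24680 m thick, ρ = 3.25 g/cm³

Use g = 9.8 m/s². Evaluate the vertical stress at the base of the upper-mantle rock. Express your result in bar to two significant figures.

unconsolidated sand: 1870 kg/m³ × 9.8 m/s² × 880 m = 1.613×10^7 Pa = 161.3 bar
anhydrite: 2950 kg/m³ × 9.8 m/s² × 1440 m = 4.163×10^7 Pa = 416.3 bar
upper-mantle rock: 3250 kg/m³ × 9.8 m/s² × 24680 m = 7.861×10^8 Pa = 7861 bar
Total = 161.3 + 416.3 + 7861 = 8438.2 bar

8400 bar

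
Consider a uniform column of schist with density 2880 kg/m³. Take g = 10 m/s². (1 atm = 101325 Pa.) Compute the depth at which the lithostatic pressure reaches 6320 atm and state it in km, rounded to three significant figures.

22.2 km

h = P/(ρg) = 6320 atm / (2880 kg/m³ × 10 m/s²) = 6.404×10^8 Pa / 28800 Pa/m = 22235 m
= 22.235 km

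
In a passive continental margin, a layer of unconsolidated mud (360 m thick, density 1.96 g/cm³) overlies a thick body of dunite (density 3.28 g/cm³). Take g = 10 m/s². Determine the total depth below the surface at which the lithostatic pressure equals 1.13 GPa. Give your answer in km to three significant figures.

34.6 km

Pressure at base of upper layers: 1960×10×360 = 7.056×10^6 Pa = 7.056×10^-3 GPa
Remaining pressure to be supplied by dunite: 1.130×10^9 − 7.056×10^6 = 1.123×10^9 Pa
Additional depth in dunite = 1.123×10^9 Pa / (3280 kg/m³ × 10 m/s²) = 34236 m
Total depth = 360 m + 34236 m = 34596 m
= 34.596 km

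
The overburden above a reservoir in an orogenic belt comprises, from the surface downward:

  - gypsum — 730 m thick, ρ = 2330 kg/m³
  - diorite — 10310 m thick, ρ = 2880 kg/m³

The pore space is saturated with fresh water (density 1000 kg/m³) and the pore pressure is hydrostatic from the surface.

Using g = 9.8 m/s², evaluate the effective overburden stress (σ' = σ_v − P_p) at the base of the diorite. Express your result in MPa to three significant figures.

Overburden (lithostatic) stress σ_v:
gypsum: 2330 kg/m³ × 9.8 m/s² × 730 m = 1.667×10^7 Pa = 16.67 MPa
diorite: 2880 kg/m³ × 9.8 m/s² × 10310 m = 2.910×10^8 Pa = 291.0 MPa
Total = 16.67 + 291.0 = 307.66 MPa
Pore pressure P_p = 1000 kg/m³ × 9.8 m/s² × 11040 m = 1.082×10^8 Pa = 108.2 MPa
Effective stress σ' = σ_v − P_p = 307.7 − 108.2 = 199.47 MPa

199 MPa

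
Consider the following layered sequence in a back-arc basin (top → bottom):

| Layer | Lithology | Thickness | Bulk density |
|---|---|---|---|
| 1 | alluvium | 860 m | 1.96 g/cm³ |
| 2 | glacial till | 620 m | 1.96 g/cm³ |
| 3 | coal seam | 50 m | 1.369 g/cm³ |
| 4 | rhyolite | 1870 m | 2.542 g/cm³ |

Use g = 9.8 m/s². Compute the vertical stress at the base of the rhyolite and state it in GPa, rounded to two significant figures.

alluvium: 1960 kg/m³ × 9.8 m/s² × 860 m = 1.652×10^7 Pa = 0.01652 GPa
glacial till: 1960 kg/m³ × 9.8 m/s² × 620 m = 1.191×10^7 Pa = 0.01191 GPa
coal seam: 1369 kg/m³ × 9.8 m/s² × 50 m = 6.708×10^5 Pa = 6.708×10^-4 GPa
rhyolite: 2542 kg/m³ × 9.8 m/s² × 1870 m = 4.658×10^7 Pa = 0.04658 GPa
Total = 0.01652 + 0.01191 + 6.708×10^-4 + 0.04658 = 0.075683 GPa

0.076 GPa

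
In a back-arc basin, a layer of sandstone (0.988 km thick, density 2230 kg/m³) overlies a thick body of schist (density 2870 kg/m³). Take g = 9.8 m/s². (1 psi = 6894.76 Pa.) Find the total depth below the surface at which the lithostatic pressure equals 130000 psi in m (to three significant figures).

Pressure at base of upper layers: 2230×9.8×988 = 2.159×10^7 Pa = 3132 psi
Remaining pressure to be supplied by schist: 8.963×10^8 − 2.159×10^7 = 8.747×10^8 Pa
Additional depth in schist = 8.747×10^8 Pa / (2870 kg/m³ × 9.8 m/s²) = 31100 m
Total depth = 988 m + 31100 m = 32088 m

32100 m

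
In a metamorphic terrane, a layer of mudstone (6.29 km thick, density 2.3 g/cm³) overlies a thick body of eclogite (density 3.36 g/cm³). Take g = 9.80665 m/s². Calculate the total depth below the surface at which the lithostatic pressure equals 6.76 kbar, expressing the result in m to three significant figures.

22500 m

Pressure at base of upper layers: 2300×9.80665×6290 = 1.419×10^8 Pa = 1.419 kbar
Remaining pressure to be supplied by eclogite: 6.760×10^8 − 1.419×10^8 = 5.341×10^8 Pa
Additional depth in eclogite = 5.341×10^8 Pa / (3360 kg/m³ × 9.80665 m/s²) = 16210 m
Total depth = 6290 m + 16210 m = 22500 m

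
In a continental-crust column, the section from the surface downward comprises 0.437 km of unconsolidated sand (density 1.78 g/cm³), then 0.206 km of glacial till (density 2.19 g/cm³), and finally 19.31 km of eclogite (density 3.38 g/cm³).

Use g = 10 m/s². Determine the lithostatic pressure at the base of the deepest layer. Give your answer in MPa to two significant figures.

unconsolidated sand: 1780 kg/m³ × 10 m/s² × 437 m = 7.779×10^6 Pa = 7.779 MPa
glacial till: 2190 kg/m³ × 10 m/s² × 206 m = 4.511×10^6 Pa = 4.511 MPa
eclogite: 3380 kg/m³ × 10 m/s² × 19310 m = 6.527×10^8 Pa = 652.7 MPa
Total = 7.779 + 4.511 + 652.7 = 664.97 MPa

660 MPa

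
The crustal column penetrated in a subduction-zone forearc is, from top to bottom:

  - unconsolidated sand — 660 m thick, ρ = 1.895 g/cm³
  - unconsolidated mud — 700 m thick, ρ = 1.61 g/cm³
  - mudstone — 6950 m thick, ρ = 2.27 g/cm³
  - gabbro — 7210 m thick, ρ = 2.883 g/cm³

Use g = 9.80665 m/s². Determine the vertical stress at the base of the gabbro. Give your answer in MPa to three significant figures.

382 MPa

unconsolidated sand: 1895 kg/m³ × 9.80665 m/s² × 660 m = 1.227×10^7 Pa = 12.27 MPa
unconsolidated mud: 1610 kg/m³ × 9.80665 m/s² × 700 m = 1.105×10^7 Pa = 11.05 MPa
mudstone: 2270 kg/m³ × 9.80665 m/s² × 6950 m = 1.547×10^8 Pa = 154.7 MPa
gabbro: 2883 kg/m³ × 9.80665 m/s² × 7210 m = 2.038×10^8 Pa = 203.8 MPa
Total = 12.27 + 11.05 + 154.7 + 203.8 = 381.88 MPa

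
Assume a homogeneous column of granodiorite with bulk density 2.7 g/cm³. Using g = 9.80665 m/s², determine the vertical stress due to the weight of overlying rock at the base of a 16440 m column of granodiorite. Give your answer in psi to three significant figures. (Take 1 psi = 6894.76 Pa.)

granodiorite: 2700 kg/m³ × 9.80665 m/s² × 16440 m = 4.353×10^8 Pa = 63135 psi

63100 psi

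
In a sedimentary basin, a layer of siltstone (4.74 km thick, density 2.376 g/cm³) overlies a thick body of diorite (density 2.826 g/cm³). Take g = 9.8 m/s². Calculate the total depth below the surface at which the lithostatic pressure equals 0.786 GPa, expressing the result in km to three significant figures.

29.1 km

Pressure at base of upper layers: 2376×9.8×4740 = 1.104×10^8 Pa = 0.1104 GPa
Remaining pressure to be supplied by diorite: 7.860×10^8 − 1.104×10^8 = 6.756×10^8 Pa
Additional depth in diorite = 6.756×10^8 Pa / (2826 kg/m³ × 9.8 m/s²) = 24396 m
Total depth = 4740 m + 24396 m = 29136 m
= 29.136 km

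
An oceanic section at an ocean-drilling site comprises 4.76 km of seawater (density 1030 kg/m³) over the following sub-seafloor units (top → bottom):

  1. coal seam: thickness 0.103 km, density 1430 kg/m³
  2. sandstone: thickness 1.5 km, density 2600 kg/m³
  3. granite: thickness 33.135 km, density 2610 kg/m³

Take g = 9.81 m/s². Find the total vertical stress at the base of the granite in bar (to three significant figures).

9360 bar

seawater: 1030 kg/m³ × 9.81 m/s² × 4760 m = 4.810×10^7 Pa = 481.0 bar
coal seam: 1430 kg/m³ × 9.81 m/s² × 103 m = 1.445×10^6 Pa = 14.45 bar
sandstone: 2600 kg/m³ × 9.81 m/s² × 1500 m = 3.826×10^7 Pa = 382.6 bar
granite: 2610 kg/m³ × 9.81 m/s² × 33135 m = 8.484×10^8 Pa = 8484 bar
Total = 481.0 + 14.45 + 382.6 + 8484 = 9361.9 bar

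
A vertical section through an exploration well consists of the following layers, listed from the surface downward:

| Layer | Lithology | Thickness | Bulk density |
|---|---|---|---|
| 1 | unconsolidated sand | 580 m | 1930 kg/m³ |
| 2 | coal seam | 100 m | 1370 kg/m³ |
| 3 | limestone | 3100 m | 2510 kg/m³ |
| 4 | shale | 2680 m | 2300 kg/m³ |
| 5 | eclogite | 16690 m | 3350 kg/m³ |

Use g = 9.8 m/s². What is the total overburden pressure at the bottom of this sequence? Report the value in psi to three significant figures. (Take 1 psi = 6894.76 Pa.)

101000 psi

unconsolidated sand: 1930 kg/m³ × 9.8 m/s² × 580 m = 1.097×10^7 Pa = 1591 psi
coal seam: 1370 kg/m³ × 9.8 m/s² × 100 m = 1.343×10^6 Pa = 194.7 psi
limestone: 2510 kg/m³ × 9.8 m/s² × 3100 m = 7.625×10^7 Pa = 11060 psi
shale: 2300 kg/m³ × 9.8 m/s² × 2680 m = 6.041×10^7 Pa = 8761 psi
eclogite: 3350 kg/m³ × 9.8 m/s² × 16690 m = 5.479×10^8 Pa = 79471 psi
Total = 1591 + 194.7 + 11060 + 8761 + 79471 = 1.0108×10^5 psi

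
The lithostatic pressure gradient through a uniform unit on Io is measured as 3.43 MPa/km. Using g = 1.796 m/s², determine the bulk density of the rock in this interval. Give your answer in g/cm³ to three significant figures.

1.91 g/cm³

ρ = (dP/dz)/g = 3.43 MPa/km / 1.796 m/s² = 3430.0 Pa/m / 1.796 m/s² = 1909.8 kg/m³
= 1.910 g/cm³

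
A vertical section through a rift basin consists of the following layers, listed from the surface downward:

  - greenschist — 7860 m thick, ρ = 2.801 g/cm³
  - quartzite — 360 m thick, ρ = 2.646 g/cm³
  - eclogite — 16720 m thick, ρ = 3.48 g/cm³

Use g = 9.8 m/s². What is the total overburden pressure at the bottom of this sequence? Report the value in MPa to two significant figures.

greenschist: 2801 kg/m³ × 9.8 m/s² × 7860 m = 2.158×10^8 Pa = 215.8 MPa
quartzite: 2646 kg/m³ × 9.8 m/s² × 360 m = 9.335×10^6 Pa = 9.335 MPa
eclogite: 3480 kg/m³ × 9.8 m/s² × 16720 m = 5.702×10^8 Pa = 570.2 MPa
Total = 215.8 + 9.335 + 570.2 = 795.31 MPa

800 MPa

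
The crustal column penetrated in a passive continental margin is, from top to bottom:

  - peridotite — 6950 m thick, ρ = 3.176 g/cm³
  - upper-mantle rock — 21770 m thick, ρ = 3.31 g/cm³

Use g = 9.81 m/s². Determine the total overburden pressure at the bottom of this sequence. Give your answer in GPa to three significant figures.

peridotite: 3176 kg/m³ × 9.81 m/s² × 6950 m = 2.165×10^8 Pa = 0.2165 GPa
upper-mantle rock: 3310 kg/m³ × 9.81 m/s² × 21770 m = 7.069×10^8 Pa = 0.7069 GPa
Total = 0.2165 + 0.7069 = 0.92343 GPa

0.923 GPa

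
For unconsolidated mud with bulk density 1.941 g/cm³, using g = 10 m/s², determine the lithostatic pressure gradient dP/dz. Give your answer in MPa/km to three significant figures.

dP/dz = ρg = 1941 kg/m³ × 10 m/s² = 19410 Pa/m
= 19410 Pa/m × (1 MPa/km / 1000.0 Pa/m) = 19.410 MPa/km

19.4 MPa/km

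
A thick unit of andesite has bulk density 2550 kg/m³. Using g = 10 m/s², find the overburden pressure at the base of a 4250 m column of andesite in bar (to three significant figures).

1080 bar

andesite: 2550 kg/m³ × 10 m/s² × 4250 m = 1.084×10^8 Pa = 1084 bar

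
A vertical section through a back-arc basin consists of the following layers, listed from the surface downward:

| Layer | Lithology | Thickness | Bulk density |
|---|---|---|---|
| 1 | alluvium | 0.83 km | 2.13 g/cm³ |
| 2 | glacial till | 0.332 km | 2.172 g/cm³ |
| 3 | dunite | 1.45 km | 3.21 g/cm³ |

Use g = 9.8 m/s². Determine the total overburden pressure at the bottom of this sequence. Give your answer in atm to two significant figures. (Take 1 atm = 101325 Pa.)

690 atm

alluvium: 2130 kg/m³ × 9.8 m/s² × 830 m = 1.733×10^7 Pa = 171.0 atm
glacial till: 2172 kg/m³ × 9.8 m/s² × 332 m = 7.067×10^6 Pa = 69.74 atm
dunite: 3210 kg/m³ × 9.8 m/s² × 1450 m = 4.561×10^7 Pa = 450.2 atm
Total = 171.0 + 69.74 + 450.2 = 690.91 atm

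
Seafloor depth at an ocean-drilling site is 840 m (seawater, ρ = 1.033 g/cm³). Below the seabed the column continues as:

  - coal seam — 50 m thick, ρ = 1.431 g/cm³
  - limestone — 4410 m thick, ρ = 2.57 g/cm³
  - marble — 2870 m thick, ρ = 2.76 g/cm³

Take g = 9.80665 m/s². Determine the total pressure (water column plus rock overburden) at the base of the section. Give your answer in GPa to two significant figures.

seawater: 1033 kg/m³ × 9.80665 m/s² × 840 m = 8.509×10^6 Pa = 8.509×10^-3 GPa
coal seam: 1431 kg/m³ × 9.80665 m/s² × 50 m = 7.017×10^5 Pa = 7.017×10^-4 GPa
limestone: 2570 kg/m³ × 9.80665 m/s² × 4410 m = 1.111×10^8 Pa = 0.1111 GPa
marble: 2760 kg/m³ × 9.80665 m/s² × 2870 m = 7.768×10^7 Pa = 0.07768 GPa
Total = 8.509×10^-3 + 7.017×10^-4 + 0.1111 + 0.07768 = 0.19804 GPa

0.20 GPa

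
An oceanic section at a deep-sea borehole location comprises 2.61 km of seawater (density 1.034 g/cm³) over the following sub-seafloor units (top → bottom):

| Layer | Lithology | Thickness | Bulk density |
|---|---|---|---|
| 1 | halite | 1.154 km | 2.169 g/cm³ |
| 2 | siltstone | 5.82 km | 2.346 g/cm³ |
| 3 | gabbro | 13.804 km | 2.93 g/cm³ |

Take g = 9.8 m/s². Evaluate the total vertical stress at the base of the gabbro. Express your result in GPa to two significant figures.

seawater: 1034 kg/m³ × 9.8 m/s² × 2610 m = 2.645×10^7 Pa = 0.02645 GPa
halite: 2169 kg/m³ × 9.8 m/s² × 1154 m = 2.453×10^7 Pa = 0.02453 GPa
siltstone: 2346 kg/m³ × 9.8 m/s² × 5820 m = 1.338×10^8 Pa = 0.1338 GPa
gabbro: 2930 kg/m³ × 9.8 m/s² × 13804 m = 3.964×10^8 Pa = 0.3964 GPa
Total = 0.02645 + 0.02453 + 0.1338 + 0.3964 = 0.58115 GPa

0.58 GPa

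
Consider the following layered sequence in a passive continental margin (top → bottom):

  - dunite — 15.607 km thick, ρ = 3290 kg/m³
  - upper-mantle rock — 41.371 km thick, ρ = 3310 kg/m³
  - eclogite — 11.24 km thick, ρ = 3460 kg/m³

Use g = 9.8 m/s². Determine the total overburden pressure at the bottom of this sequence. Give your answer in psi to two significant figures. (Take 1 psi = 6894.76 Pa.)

320000 psi

dunite: 3290 kg/m³ × 9.8 m/s² × 15607 m = 5.032×10^8 Pa = 72983 psi
upper-mantle rock: 3310 kg/m³ × 9.8 m/s² × 41371 m = 1.342×10^9 Pa = 1.946×10^5 psi
eclogite: 3460 kg/m³ × 9.8 m/s² × 11240 m = 3.811×10^8 Pa = 55278 psi
Total = 72983 + 1.946×10^5 + 55278 = 3.2290×10^5 psi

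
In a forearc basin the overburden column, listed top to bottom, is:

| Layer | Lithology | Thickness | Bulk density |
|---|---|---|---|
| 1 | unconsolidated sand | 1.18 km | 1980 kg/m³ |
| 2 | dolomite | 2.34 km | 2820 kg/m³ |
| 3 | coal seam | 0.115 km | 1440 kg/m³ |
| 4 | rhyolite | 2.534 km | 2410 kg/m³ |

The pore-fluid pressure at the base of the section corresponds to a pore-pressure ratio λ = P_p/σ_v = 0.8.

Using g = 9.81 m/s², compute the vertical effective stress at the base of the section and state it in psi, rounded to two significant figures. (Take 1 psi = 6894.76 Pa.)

Overburden (lithostatic) stress σ_v:
unconsolidated sand: 1980 kg/m³ × 9.81 m/s² × 1180 m = 2.292×10^7 Pa = 22.92 MPa
dolomite: 2820 kg/m³ × 9.81 m/s² × 2340 m = 6.473×10^7 Pa = 64.73 MPa
coal seam: 1440 kg/m³ × 9.81 m/s² × 115 m = 1.625×10^6 Pa = 1.625 MPa
rhyolite: 2410 kg/m³ × 9.81 m/s² × 2534 m = 5.991×10^7 Pa = 59.91 MPa
Total = 22.92 + 64.73 + 1.625 + 59.91 = 149.19 MPa
Pore pressure P_p = λ·σ_v = 0.8 × 149.2 MPa = 119.4 MPa
Effective stress σ' = σ_v − P_p = 149.2 − 119.4 = 29.838 MPa = 4327.6 psi

4300 psi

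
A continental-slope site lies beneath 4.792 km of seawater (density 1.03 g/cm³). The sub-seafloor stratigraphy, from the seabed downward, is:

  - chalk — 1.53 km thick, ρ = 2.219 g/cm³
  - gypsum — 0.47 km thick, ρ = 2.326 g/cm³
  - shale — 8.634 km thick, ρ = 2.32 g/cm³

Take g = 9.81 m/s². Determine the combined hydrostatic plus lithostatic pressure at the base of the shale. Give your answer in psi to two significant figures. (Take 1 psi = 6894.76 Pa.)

42000 psi

seawater: 1030 kg/m³ × 9.81 m/s² × 4792 m = 4.842×10^7 Pa = 7023 psi
chalk: 2219 kg/m³ × 9.81 m/s² × 1530 m = 3.331×10^7 Pa = 4831 psi
gypsum: 2326 kg/m³ × 9.81 m/s² × 470 m = 1.072×10^7 Pa = 1555 psi
shale: 2320 kg/m³ × 9.81 m/s² × 8634 m = 1.965×10^8 Pa = 28500 psi
Total = 7023 + 4831 + 1555 + 28500 = 41909 psi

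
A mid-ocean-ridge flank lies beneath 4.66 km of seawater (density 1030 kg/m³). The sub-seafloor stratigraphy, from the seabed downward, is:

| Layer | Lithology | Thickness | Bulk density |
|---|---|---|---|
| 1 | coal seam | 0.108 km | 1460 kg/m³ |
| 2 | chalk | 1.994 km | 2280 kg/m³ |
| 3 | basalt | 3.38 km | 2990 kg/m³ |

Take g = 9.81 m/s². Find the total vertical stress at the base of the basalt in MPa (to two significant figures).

seawater: 1030 kg/m³ × 9.81 m/s² × 4660 m = 4.709×10^7 Pa = 47.09 MPa
coal seam: 1460 kg/m³ × 9.81 m/s² × 108 m = 1.547×10^6 Pa = 1.547 MPa
chalk: 2280 kg/m³ × 9.81 m/s² × 1994 m = 4.460×10^7 Pa = 44.60 MPa
basalt: 2990 kg/m³ × 9.81 m/s² × 3380 m = 9.914×10^7 Pa = 99.14 MPa
Total = 47.09 + 1.547 + 44.60 + 99.14 = 192.37 MPa

190 MPa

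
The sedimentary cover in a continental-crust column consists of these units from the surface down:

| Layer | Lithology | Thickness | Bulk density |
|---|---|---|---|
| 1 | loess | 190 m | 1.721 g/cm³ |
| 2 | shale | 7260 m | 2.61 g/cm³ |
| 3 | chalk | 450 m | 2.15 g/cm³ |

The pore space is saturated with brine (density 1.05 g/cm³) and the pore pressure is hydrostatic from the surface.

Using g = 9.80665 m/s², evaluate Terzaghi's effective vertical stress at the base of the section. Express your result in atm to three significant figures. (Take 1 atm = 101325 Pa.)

1160 atm

Overburden (lithostatic) stress σ_v:
loess: 1721 kg/m³ × 9.80665 m/s² × 190 m = 3.207×10^6 Pa = 3.207 MPa
shale: 2610 kg/m³ × 9.80665 m/s² × 7260 m = 1.858×10^8 Pa = 185.8 MPa
chalk: 2150 kg/m³ × 9.80665 m/s² × 450 m = 9.488×10^6 Pa = 9.488 MPa
Total = 3.207 + 185.8 + 9.488 = 198.52 MPa
Pore pressure P_p = 1050 kg/m³ × 9.80665 m/s² × 7900 m = 8.135×10^7 Pa = 81.35 MPa
Effective stress σ' = σ_v − P_p = 198.5 − 81.35 = 117.17 MPa = 1156.4 atm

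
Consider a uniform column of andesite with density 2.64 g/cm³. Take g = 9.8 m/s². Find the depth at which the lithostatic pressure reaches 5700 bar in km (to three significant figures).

22.0 km

h = P/(ρg) = 5700 bar / (2640 kg/m³ × 9.8 m/s²) = 5.700×10^8 Pa / 25872 Pa/m = 22032 m
= 22.032 km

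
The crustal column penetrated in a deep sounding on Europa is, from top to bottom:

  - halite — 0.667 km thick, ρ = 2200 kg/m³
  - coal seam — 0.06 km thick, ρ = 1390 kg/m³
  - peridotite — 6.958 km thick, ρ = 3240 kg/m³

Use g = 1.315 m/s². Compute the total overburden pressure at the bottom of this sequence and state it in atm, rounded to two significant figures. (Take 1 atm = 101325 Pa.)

310 atm

halite: 2200 kg/m³ × 1.315 m/s² × 667 m = 1.930×10^6 Pa = 19.04 atm
coal seam: 1390 kg/m³ × 1.315 m/s² × 60 m = 1.097×10^5 Pa = 1.082 atm
peridotite: 3240 kg/m³ × 1.315 m/s² × 6958 m = 2.965×10^7 Pa = 292.6 atm
Total = 19.04 + 1.082 + 292.6 = 312.70 atm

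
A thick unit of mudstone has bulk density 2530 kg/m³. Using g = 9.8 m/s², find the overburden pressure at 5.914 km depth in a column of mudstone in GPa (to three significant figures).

mudstone: 2530 kg/m³ × 9.8 m/s² × 5914 m = 1.466×10^8 Pa = 0.1466 GPa

0.147 GPa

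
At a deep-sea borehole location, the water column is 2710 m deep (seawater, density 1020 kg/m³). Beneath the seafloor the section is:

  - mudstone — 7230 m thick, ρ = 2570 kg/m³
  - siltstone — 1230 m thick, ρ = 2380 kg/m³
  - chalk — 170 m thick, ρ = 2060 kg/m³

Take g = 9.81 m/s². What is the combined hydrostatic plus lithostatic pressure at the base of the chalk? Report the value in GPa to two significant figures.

0.24 GPa

seawater: 1020 kg/m³ × 9.81 m/s² × 2710 m = 2.712×10^7 Pa = 0.02712 GPa
mudstone: 2570 kg/m³ × 9.81 m/s² × 7230 m = 1.823×10^8 Pa = 0.1823 GPa
siltstone: 2380 kg/m³ × 9.81 m/s² × 1230 m = 2.872×10^7 Pa = 0.02872 GPa
chalk: 2060 kg/m³ × 9.81 m/s² × 170 m = 3.435×10^6 Pa = 3.435×10^-3 GPa
Total = 0.02712 + 0.1823 + 0.02872 + 3.435×10^-3 = 0.24155 GPa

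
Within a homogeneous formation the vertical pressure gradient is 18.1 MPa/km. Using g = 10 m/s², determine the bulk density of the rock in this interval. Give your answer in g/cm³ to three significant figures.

1.81 g/cm³

ρ = (dP/dz)/g = 18.1 MPa/km / 10 m/s² = 18100 Pa/m / 10 m/s² = 1810.0 kg/m³
= 1.810 g/cm³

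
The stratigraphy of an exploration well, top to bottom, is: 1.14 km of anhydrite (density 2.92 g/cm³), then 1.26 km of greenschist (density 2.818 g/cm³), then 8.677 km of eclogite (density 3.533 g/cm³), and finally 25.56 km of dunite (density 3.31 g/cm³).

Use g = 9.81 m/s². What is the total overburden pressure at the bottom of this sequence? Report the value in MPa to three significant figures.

1200 MPa

anhydrite: 2920 kg/m³ × 9.81 m/s² × 1140 m = 3.266×10^7 Pa = 32.66 MPa
greenschist: 2818 kg/m³ × 9.81 m/s² × 1260 m = 3.483×10^7 Pa = 34.83 MPa
eclogite: 3533 kg/m³ × 9.81 m/s² × 8677 m = 3.007×10^8 Pa = 300.7 MPa
dunite: 3310 kg/m³ × 9.81 m/s² × 25560 m = 8.300×10^8 Pa = 830.0 MPa
Total = 32.66 + 34.83 + 300.7 + 830.0 = 1198.2 MPa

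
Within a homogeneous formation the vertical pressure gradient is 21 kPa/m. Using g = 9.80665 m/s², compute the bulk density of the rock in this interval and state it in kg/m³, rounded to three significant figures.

2140 kg/m³

ρ = (dP/dz)/g = 21 kPa/m / 9.80665 m/s² = 21000 Pa/m / 9.80665 m/s² = 2141.4 kg/m³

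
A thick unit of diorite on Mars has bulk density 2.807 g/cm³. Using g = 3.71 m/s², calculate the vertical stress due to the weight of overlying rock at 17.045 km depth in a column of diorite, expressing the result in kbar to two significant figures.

1.8 kbar

diorite: 2807 kg/m³ × 3.71 m/s² × 17045 m = 1.775×10^8 Pa = 1.775 kbar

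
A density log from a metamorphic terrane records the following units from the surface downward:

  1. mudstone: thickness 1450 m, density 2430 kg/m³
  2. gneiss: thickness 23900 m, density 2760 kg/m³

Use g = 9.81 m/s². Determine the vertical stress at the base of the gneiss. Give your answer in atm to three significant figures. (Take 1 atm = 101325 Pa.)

mudstone: 2430 kg/m³ × 9.81 m/s² × 1450 m = 3.457×10^7 Pa = 341.1 atm
gneiss: 2760 kg/m³ × 9.81 m/s² × 23900 m = 6.471×10^8 Pa = 6386 atm
Total = 341.1 + 6386 = 6727.6 atm

6730 atm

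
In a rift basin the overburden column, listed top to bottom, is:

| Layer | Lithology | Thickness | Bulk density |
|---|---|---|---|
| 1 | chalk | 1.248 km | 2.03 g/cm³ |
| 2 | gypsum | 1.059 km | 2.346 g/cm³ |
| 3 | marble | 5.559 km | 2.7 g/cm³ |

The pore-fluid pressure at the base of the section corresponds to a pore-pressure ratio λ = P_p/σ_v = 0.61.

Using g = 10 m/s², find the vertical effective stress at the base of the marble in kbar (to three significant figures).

0.781 kbar

Overburden (lithostatic) stress σ_v:
chalk: 2030 kg/m³ × 10 m/s² × 1248 m = 2.533×10^7 Pa = 25.33 MPa
gypsum: 2346 kg/m³ × 10 m/s² × 1059 m = 2.484×10^7 Pa = 24.84 MPa
marble: 2700 kg/m³ × 10 m/s² × 5559 m = 1.501×10^8 Pa = 150.1 MPa
Total = 25.33 + 24.84 + 150.1 = 200.27 MPa
Pore pressure P_p = λ·σ_v = 0.61 × 200.3 MPa = 122.2 MPa
Effective stress σ' = σ_v − P_p = 200.3 − 122.2 = 78.106 MPa = 0.78106 kbar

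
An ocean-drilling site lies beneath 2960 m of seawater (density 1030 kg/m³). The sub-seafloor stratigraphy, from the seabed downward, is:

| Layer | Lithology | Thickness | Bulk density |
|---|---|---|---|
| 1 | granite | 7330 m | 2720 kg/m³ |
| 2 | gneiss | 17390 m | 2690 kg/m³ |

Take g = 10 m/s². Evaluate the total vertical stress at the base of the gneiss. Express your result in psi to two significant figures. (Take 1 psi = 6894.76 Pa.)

100000 psi

seawater: 1030 kg/m³ × 10 m/s² × 2960 m = 3.049×10^7 Pa = 4422 psi
granite: 2720 kg/m³ × 10 m/s² × 7330 m = 1.994×10^8 Pa = 28917 psi
gneiss: 2690 kg/m³ × 10 m/s² × 17390 m = 4.678×10^8 Pa = 67847 psi
Total = 4422 + 28917 + 67847 = 1.0119×10^5 psi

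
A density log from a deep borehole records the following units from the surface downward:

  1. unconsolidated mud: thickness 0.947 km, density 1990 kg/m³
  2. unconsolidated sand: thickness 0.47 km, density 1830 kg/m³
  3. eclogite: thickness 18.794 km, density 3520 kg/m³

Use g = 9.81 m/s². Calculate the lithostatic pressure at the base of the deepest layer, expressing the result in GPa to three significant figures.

0.676 GPa

unconsolidated mud: 1990 kg/m³ × 9.81 m/s² × 947 m = 1.849×10^7 Pa = 0.01849 GPa
unconsolidated sand: 1830 kg/m³ × 9.81 m/s² × 470 m = 8.438×10^6 Pa = 8.438×10^-3 GPa
eclogite: 3520 kg/m³ × 9.81 m/s² × 18794 m = 6.490×10^8 Pa = 0.6490 GPa
Total = 0.01849 + 8.438×10^-3 + 0.6490 = 0.67590 GPa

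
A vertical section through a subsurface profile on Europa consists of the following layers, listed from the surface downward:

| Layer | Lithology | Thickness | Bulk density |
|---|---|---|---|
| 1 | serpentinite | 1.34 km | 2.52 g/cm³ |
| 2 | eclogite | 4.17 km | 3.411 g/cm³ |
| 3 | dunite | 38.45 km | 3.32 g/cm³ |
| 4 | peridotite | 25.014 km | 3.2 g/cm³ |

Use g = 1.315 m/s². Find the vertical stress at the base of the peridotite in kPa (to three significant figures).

serpentinite: 2520 kg/m³ × 1.315 m/s² × 1340 m = 4.440×10^6 Pa = 4440 kPa
eclogite: 3411 kg/m³ × 1.315 m/s² × 4170 m = 1.870×10^7 Pa = 18704 kPa
dunite: 3320 kg/m³ × 1.315 m/s² × 38450 m = 1.679×10^8 Pa = 1.679×10^5 kPa
peridotite: 3200 kg/m³ × 1.315 m/s² × 25014 m = 1.053×10^8 Pa = 1.053×10^5 kPa
Total = 4440 + 18704 + 1.679×10^5 + 1.053×10^5 = 2.9627×10^5 kPa

296000 kPa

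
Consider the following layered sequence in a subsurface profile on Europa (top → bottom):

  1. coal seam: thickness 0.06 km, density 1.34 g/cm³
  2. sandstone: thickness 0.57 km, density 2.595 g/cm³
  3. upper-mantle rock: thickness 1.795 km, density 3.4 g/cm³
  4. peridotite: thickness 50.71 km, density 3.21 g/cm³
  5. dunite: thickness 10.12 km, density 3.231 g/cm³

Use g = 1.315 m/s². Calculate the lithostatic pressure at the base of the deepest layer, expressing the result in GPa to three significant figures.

coal seam: 1340 kg/m³ × 1.315 m/s² × 60 m = 1.057×10^5 Pa = 1.057×10^-4 GPa
sandstone: 2595 kg/m³ × 1.315 m/s² × 570 m = 1.945×10^6 Pa = 1.945×10^-3 GPa
upper-mantle rock: 3400 kg/m³ × 1.315 m/s² × 1795 m = 8.025×10^6 Pa = 8.025×10^-3 GPa
peridotite: 3210 kg/m³ × 1.315 m/s² × 50710 m = 2.141×10^8 Pa = 0.2141 GPa
dunite: 3231 kg/m³ × 1.315 m/s² × 10120 m = 4.300×10^7 Pa = 0.04300 GPa
Total = 1.057×10^-4 + 1.945×10^-3 + 8.025×10^-3 + 0.2141 + 0.04300 = 0.26713 GPa

0.267 GPa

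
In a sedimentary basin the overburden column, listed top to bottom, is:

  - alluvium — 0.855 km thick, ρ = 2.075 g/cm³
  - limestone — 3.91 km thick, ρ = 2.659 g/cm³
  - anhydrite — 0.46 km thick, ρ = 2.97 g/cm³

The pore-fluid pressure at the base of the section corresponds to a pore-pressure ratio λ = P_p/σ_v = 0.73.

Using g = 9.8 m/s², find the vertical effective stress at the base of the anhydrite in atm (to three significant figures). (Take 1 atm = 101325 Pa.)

354 atm

Overburden (lithostatic) stress σ_v:
alluvium: 2075 kg/m³ × 9.8 m/s² × 855 m = 1.739×10^7 Pa = 17.39 MPa
limestone: 2659 kg/m³ × 9.8 m/s² × 3910 m = 1.019×10^8 Pa = 101.9 MPa
anhydrite: 2970 kg/m³ × 9.8 m/s² × 460 m = 1.339×10^7 Pa = 13.39 MPa
Total = 17.39 + 101.9 + 13.39 = 132.66 MPa
Pore pressure P_p = λ·σ_v = 0.73 × 132.7 MPa = 96.84 MPa
Effective stress σ' = σ_v − P_p = 132.7 − 96.84 = 35.819 MPa = 353.51 atm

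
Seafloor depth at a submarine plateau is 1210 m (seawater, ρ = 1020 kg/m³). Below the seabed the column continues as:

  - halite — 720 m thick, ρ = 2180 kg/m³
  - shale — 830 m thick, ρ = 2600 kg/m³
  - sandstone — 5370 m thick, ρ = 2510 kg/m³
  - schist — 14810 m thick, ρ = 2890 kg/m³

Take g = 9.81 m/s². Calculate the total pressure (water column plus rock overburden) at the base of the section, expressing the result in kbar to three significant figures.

6.01 kbar

seawater: 1020 kg/m³ × 9.81 m/s² × 1210 m = 1.211×10^7 Pa = 0.1211 kbar
halite: 2180 kg/m³ × 9.81 m/s² × 720 m = 1.540×10^7 Pa = 0.1540 kbar
shale: 2600 kg/m³ × 9.81 m/s² × 830 m = 2.117×10^7 Pa = 0.2117 kbar
sandstone: 2510 kg/m³ × 9.81 m/s² × 5370 m = 1.322×10^8 Pa = 1.322 kbar
schist: 2890 kg/m³ × 9.81 m/s² × 14810 m = 4.199×10^8 Pa = 4.199 kbar
Total = 0.1211 + 0.1540 + 0.2117 + 1.322 + 4.199 = 6.0078 kbar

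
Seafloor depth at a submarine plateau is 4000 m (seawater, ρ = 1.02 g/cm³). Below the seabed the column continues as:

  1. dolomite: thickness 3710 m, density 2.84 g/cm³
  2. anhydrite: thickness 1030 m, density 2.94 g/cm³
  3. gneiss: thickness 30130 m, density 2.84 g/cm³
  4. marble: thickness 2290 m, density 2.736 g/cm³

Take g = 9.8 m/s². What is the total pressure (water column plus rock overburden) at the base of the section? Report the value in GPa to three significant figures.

seawater: 1020 kg/m³ × 9.8 m/s² × 4000 m = 3.998×10^7 Pa = 0.03998 GPa
dolomite: 2840 kg/m³ × 9.8 m/s² × 3710 m = 1.033×10^8 Pa = 0.1033 GPa
anhydrite: 2940 kg/m³ × 9.8 m/s² × 1030 m = 2.968×10^7 Pa = 0.02968 GPa
gneiss: 2840 kg/m³ × 9.8 m/s² × 30130 m = 8.386×10^8 Pa = 0.8386 GPa
marble: 2736 kg/m³ × 9.8 m/s² × 2290 m = 6.140×10^7 Pa = 0.06140 GPa
Total = 0.03998 + 0.1033 + 0.02968 + 0.8386 + 0.06140 = 1.0729 GPa

1.07 GPa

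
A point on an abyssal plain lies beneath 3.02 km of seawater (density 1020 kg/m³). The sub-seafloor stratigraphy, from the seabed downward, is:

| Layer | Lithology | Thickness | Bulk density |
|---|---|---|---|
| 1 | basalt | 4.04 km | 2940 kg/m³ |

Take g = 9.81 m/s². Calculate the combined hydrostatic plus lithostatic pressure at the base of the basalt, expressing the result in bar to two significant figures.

seawater: 1020 kg/m³ × 9.81 m/s² × 3020 m = 3.022×10^7 Pa = 302.2 bar
basalt: 2940 kg/m³ × 9.81 m/s² × 4040 m = 1.165×10^8 Pa = 1165 bar
Total = 302.2 + 1165 = 1467.4 bar

1500 bar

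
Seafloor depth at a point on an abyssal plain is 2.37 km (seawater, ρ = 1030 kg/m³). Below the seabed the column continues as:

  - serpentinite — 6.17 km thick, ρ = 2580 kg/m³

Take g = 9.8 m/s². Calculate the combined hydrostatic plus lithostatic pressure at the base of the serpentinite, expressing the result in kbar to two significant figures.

1.8 kbar

seawater: 1030 kg/m³ × 9.8 m/s² × 2370 m = 2.392×10^7 Pa = 0.2392 kbar
serpentinite: 2580 kg/m³ × 9.8 m/s² × 6170 m = 1.560×10^8 Pa = 1.560 kbar
Total = 0.2392 + 1.560 = 1.7993 kbar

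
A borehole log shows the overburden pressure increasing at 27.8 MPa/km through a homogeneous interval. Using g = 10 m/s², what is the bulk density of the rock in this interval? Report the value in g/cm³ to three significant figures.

2.78 g/cm³

ρ = (dP/dz)/g = 27.8 MPa/km / 10 m/s² = 27800 Pa/m / 10 m/s² = 2780.0 kg/m³
= 2.780 g/cm³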